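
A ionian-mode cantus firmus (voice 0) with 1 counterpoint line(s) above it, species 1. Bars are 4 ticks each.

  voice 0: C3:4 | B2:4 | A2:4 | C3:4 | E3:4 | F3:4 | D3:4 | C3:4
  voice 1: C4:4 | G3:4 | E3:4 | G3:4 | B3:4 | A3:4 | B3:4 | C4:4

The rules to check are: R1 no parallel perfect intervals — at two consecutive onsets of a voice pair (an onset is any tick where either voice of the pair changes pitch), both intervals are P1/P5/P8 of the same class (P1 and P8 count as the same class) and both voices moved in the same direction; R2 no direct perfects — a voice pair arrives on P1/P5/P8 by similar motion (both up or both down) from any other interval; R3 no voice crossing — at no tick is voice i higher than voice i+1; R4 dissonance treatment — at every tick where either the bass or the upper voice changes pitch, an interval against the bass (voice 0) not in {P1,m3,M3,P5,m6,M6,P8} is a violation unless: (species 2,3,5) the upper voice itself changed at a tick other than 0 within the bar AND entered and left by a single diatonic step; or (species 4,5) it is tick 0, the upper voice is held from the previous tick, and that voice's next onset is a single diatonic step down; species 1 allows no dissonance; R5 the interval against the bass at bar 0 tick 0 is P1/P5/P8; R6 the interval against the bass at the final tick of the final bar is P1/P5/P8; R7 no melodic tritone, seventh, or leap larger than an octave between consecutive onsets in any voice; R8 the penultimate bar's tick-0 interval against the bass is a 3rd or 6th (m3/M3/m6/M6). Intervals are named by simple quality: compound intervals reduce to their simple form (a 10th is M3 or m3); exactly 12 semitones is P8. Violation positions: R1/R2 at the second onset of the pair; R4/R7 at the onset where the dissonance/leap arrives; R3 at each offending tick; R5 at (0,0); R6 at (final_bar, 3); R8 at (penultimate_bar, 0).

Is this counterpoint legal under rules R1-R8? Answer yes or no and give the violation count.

No (3 violations)

bar 0: v0=C3 v1=C4 (P8)
bar 1: v0=B2 v1=G3 (m6)
bar 2: v0=A2 v1=E3 (P5)
bar 3: v0=C3 v1=G3 (P5)
bar 4: v0=E3 v1=B3 (P5)
bar 5: v0=F3 v1=A3 (M3)
bar 6: v0=D3 v1=B3 (M6)
bar 7: v0=C3 v1=C4 (P8)
  R2 @ bar2.0: B2/G3 m6 -> A2/E3 P5 similar
  R1 @ bar3.0: A2/E3 P5 -> C3/G3 P5 similar
  R1 @ bar4.0: C3/G3 P5 -> E3/B3 P5 similar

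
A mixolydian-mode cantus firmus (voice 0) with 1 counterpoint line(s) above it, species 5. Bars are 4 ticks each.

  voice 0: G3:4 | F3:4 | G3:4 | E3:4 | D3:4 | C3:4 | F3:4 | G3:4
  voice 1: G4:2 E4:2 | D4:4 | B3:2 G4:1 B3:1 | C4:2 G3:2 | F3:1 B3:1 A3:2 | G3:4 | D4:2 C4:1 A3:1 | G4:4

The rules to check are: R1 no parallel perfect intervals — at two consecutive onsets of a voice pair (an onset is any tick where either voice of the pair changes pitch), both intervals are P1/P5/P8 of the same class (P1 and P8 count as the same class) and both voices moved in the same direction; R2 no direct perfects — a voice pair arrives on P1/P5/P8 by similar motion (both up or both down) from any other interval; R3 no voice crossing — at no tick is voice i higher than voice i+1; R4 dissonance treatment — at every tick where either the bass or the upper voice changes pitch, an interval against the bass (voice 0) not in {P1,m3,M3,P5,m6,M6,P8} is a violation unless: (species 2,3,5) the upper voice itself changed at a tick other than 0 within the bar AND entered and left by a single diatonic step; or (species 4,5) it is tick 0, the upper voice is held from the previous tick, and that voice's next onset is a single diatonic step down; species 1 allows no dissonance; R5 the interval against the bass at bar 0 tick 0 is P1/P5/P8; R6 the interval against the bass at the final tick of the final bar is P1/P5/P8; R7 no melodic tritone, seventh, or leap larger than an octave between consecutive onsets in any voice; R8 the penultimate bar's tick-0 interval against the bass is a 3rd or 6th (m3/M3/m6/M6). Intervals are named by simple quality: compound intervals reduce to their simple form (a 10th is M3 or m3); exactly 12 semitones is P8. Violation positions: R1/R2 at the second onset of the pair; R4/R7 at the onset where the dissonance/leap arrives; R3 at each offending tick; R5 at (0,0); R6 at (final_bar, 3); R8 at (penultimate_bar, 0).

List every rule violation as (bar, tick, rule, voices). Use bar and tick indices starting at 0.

bar 0: v0=G3 v1=G4 downbeat P8
bar 1: v0=F3 v1=D4 downbeat M6
bar 2: v0=G3 v1=B3 downbeat M3
bar 3: v0=E3 v1=C4 downbeat m6
bar 4: v0=D3 v1=F3 downbeat m3
bar 5: v0=C3 v1=G3 downbeat P5
bar 6: v0=F3 v1=D4 downbeat M6
bar 7: v0=G3 v1=G4 downbeat P8
  -> R7 @ bar 4 tick 1 v(1,): F3->B3 leap 6st
  -> R1 @ bar 5 tick 0 v(0, 1): D3/A3 P5 -> C3/G3 P5 similar
  -> R2 @ bar 7 tick 0 v(0, 1): F3/A3 M3 -> G3/G4 P8 similar
  -> R7 @ bar 7 tick 0 v(1,): A3->G4 leap 10st

(4, 1, R7, (1,))
(5, 0, R1, (0, 1))
(7, 0, R2, (0, 1))
(7, 0, R7, (1,))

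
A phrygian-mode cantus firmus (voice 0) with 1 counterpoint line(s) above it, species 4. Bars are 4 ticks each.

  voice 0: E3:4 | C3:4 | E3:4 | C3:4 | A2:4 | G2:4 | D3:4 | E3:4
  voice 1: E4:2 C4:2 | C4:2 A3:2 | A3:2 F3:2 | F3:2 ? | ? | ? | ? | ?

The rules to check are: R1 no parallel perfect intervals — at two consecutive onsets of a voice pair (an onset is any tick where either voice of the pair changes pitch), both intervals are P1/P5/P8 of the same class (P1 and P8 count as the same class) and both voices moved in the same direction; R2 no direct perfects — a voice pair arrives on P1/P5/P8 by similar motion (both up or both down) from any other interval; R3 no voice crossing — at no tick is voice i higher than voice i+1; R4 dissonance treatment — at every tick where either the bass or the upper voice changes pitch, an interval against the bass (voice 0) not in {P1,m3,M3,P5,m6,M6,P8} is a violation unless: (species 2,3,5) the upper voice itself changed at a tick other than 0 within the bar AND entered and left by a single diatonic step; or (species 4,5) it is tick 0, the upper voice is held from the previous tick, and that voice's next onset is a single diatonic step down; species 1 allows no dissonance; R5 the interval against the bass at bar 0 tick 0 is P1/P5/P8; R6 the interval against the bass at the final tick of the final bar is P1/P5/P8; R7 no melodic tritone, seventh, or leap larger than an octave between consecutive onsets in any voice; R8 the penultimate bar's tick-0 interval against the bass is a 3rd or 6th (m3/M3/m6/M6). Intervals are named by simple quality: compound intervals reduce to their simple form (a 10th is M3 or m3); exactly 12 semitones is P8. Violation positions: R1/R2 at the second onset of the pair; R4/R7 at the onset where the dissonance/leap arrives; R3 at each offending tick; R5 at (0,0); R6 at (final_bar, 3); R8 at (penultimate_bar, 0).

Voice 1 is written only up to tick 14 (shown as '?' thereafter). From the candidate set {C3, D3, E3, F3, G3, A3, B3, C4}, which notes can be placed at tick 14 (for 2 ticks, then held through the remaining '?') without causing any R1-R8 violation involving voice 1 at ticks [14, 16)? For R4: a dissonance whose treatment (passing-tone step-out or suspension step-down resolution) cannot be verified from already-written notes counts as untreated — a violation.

C3: legal
D3: violates R4
E3: legal
F3: legal
G3: legal
A3: legal
B3: violates R4,R7
C4: legal

{A3, C3, C4, E3, F3, G3}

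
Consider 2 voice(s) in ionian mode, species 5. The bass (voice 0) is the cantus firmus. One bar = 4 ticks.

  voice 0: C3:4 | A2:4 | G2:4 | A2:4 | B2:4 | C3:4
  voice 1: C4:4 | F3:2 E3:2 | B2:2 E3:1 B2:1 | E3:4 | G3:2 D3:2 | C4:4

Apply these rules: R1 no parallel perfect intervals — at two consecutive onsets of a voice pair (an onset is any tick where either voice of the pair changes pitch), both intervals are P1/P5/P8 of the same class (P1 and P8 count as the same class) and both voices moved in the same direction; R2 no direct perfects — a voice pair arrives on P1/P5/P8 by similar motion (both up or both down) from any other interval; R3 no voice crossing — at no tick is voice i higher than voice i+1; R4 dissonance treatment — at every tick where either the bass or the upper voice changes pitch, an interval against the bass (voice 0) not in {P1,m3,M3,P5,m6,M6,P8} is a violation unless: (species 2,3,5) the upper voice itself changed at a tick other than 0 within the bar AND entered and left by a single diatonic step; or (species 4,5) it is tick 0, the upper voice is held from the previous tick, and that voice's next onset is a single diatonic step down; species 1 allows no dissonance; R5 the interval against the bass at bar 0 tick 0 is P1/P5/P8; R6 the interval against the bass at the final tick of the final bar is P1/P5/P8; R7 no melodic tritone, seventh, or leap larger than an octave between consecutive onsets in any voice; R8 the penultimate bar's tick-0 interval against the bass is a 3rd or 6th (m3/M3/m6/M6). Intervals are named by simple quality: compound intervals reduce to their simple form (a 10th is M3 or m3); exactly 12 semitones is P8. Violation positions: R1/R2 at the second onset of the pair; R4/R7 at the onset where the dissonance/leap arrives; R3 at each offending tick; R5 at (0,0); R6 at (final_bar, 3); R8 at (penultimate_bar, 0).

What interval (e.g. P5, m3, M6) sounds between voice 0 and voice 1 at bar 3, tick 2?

voice 0=A2 voice 1=E3 -> P5

P5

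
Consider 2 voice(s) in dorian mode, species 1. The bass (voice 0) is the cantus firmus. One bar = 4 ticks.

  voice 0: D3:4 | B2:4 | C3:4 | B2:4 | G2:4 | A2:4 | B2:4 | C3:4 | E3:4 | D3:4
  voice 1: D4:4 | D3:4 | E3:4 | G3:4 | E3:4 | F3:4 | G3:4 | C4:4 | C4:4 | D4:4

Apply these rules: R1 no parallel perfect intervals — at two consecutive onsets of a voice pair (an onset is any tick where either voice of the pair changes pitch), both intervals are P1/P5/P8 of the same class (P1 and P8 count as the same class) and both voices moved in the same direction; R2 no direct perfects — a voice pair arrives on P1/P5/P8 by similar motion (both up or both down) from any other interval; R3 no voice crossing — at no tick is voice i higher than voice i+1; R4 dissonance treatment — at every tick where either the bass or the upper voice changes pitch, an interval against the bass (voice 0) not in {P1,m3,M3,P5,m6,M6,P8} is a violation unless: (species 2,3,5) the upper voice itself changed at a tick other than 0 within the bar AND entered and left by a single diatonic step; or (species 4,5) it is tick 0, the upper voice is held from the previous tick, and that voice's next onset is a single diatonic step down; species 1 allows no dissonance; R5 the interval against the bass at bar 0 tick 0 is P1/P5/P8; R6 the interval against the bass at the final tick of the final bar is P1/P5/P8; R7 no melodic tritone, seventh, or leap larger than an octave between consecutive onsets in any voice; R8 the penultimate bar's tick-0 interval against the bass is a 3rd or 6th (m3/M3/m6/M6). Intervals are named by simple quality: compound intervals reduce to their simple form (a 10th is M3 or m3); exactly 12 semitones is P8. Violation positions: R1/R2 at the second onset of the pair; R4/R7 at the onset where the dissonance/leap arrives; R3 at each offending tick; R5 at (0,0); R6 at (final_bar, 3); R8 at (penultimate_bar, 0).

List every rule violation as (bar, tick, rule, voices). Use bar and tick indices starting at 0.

bar 0: v0=D3 v1=D4 downbeat P8
bar 1: v0=B2 v1=D3 downbeat m3
bar 2: v0=C3 v1=E3 downbeat M3
bar 3: v0=B2 v1=G3 downbeat m6
bar 4: v0=G2 v1=E3 downbeat M6
bar 5: v0=A2 v1=F3 downbeat m6
bar 6: v0=B2 v1=G3 downbeat m6
bar 7: v0=C3 v1=C4 downbeat P8
bar 8: v0=E3 v1=C4 downbeat m6
bar 9: v0=D3 v1=D4 downbeat P8
  -> R2 @ bar 7 tick 0 v(0, 1): B2/G3 m6 -> C3/C4 P8 similar

(7, 0, R2, (0, 1))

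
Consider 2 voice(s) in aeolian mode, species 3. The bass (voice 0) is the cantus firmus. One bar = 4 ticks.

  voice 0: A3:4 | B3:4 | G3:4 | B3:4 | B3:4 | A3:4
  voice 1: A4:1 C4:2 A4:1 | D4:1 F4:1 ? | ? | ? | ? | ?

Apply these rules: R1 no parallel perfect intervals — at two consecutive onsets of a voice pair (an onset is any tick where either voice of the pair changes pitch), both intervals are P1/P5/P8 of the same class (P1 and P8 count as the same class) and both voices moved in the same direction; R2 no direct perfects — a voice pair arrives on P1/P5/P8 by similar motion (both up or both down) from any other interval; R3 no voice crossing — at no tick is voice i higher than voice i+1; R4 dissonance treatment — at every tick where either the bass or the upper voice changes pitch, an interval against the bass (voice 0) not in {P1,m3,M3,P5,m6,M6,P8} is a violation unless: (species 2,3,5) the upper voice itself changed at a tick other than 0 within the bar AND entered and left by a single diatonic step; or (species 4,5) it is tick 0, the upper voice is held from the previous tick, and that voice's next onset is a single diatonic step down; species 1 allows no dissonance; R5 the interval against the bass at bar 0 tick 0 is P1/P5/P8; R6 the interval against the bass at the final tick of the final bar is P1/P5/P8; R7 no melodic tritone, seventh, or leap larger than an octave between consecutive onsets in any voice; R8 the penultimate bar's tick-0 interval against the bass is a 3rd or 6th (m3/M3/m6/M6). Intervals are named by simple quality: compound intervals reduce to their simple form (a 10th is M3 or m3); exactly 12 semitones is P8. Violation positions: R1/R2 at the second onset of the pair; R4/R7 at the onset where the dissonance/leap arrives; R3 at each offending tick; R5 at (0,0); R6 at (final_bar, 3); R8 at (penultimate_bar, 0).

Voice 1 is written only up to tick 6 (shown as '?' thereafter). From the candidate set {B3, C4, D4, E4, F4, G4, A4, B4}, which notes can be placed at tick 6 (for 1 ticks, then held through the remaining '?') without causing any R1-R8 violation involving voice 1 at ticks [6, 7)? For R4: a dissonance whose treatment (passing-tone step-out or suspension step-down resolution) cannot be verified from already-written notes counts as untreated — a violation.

B3: violates R7
C4: violates R4
D4: legal
E4: violates R4
F4: legal
G4: legal
A4: violates R4
B4: violates R7

{D4, F4, G4}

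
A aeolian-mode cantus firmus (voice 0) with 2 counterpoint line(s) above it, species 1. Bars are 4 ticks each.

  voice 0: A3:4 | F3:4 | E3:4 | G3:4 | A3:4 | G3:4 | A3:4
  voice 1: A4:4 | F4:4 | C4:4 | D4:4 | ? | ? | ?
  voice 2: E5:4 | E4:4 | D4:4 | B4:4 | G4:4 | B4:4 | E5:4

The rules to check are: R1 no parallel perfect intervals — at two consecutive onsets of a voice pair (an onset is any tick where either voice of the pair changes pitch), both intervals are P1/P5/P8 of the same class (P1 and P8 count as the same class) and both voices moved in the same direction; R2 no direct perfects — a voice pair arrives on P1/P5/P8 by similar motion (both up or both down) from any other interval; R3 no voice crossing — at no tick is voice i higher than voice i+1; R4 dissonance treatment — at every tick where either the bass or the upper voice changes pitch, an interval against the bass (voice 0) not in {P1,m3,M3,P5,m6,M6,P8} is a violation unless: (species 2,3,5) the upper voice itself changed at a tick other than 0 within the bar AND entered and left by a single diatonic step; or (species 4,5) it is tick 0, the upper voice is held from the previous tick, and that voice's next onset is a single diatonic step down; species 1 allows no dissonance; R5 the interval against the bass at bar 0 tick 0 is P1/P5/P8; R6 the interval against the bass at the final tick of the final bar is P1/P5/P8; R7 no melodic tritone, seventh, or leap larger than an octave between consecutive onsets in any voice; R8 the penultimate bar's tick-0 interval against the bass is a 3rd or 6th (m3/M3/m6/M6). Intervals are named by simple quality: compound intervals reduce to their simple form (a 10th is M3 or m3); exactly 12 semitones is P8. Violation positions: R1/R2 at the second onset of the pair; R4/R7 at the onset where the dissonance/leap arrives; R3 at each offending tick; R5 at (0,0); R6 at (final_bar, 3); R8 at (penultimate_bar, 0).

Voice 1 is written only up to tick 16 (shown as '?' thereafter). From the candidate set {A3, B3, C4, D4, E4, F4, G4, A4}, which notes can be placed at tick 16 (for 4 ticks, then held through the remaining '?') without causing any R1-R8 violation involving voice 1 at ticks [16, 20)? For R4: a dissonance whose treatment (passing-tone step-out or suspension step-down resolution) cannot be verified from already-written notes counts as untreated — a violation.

A3: legal
B3: violates R4
C4: violates R2
D4: violates R4
E4: violates R1
F4: legal
G4: violates R4
A4: violates R2,R3

{A3, F4}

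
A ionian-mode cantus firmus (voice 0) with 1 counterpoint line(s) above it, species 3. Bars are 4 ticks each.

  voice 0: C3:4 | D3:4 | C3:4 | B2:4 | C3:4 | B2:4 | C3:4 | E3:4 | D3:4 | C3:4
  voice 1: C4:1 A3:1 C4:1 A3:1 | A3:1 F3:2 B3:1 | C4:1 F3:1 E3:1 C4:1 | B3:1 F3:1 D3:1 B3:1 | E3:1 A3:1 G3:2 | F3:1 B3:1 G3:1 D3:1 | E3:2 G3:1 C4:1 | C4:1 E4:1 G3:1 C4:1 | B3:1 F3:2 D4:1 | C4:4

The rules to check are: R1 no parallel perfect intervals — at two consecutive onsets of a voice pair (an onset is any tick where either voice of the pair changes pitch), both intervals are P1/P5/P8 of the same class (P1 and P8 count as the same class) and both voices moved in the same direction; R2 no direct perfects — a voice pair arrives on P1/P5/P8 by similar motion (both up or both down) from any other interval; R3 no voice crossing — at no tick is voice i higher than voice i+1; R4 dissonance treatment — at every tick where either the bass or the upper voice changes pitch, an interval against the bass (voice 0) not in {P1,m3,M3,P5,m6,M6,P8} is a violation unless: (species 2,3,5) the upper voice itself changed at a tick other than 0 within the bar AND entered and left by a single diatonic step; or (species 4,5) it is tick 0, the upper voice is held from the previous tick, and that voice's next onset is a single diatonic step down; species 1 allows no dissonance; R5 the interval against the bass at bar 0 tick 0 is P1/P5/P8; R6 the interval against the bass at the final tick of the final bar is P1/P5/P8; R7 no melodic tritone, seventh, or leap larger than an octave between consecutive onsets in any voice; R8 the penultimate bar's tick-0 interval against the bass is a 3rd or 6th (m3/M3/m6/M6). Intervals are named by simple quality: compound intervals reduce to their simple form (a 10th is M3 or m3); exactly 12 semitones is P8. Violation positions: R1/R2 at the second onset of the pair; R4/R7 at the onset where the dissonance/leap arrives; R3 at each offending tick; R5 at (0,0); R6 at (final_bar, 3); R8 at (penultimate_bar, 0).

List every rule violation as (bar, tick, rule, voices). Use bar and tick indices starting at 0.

bar 0: v0=C3 v1=C4 downbeat P8
bar 1: v0=D3 v1=A3 downbeat P5
bar 2: v0=C3 v1=C4 downbeat P8
bar 3: v0=B2 v1=B3 downbeat P8
bar 4: v0=C3 v1=E3 downbeat M3
bar 5: v0=B2 v1=F3 downbeat TT
bar 6: v0=C3 v1=E3 downbeat M3
bar 7: v0=E3 v1=C4 downbeat m6
bar 8: v0=D3 v1=B3 downbeat M6
bar 9: v0=C3 v1=C4 downbeat P8
  -> R7 @ bar 1 tick 3 v(1,): F3->B3 leap 6st
  -> R4 @ bar 2 tick 1 v(0, 1): C3/F3 P4 untreated
  -> R1 @ bar 3 tick 0 v(0, 1): C3/C4 P8 -> B2/B3 P8 similar
  -> R4 @ bar 3 tick 1 v(0, 1): B2/F3 TT untreated
  -> R7 @ bar 3 tick 1 v(1,): B3->F3 leap 6st
  -> R4 @ bar 5 tick 0 v(0, 1): B2/F3 TT untreated
  -> R7 @ bar 5 tick 1 v(1,): F3->B3 leap 6st
  -> R7 @ bar 8 tick 1 v(1,): B3->F3 leap 6st
  -> R1 @ bar 9 tick 0 v(0, 1): D3/D4 P8 -> C3/C4 P8 similar

(1, 3, R7, (1,))
(2, 1, R4, (0, 1))
(3, 0, R1, (0, 1))
(3, 1, R4, (0, 1))
(3, 1, R7, (1,))
(5, 0, R4, (0, 1))
(5, 1, R7, (1,))
(8, 1, R7, (1,))
(9, 0, R1, (0, 1))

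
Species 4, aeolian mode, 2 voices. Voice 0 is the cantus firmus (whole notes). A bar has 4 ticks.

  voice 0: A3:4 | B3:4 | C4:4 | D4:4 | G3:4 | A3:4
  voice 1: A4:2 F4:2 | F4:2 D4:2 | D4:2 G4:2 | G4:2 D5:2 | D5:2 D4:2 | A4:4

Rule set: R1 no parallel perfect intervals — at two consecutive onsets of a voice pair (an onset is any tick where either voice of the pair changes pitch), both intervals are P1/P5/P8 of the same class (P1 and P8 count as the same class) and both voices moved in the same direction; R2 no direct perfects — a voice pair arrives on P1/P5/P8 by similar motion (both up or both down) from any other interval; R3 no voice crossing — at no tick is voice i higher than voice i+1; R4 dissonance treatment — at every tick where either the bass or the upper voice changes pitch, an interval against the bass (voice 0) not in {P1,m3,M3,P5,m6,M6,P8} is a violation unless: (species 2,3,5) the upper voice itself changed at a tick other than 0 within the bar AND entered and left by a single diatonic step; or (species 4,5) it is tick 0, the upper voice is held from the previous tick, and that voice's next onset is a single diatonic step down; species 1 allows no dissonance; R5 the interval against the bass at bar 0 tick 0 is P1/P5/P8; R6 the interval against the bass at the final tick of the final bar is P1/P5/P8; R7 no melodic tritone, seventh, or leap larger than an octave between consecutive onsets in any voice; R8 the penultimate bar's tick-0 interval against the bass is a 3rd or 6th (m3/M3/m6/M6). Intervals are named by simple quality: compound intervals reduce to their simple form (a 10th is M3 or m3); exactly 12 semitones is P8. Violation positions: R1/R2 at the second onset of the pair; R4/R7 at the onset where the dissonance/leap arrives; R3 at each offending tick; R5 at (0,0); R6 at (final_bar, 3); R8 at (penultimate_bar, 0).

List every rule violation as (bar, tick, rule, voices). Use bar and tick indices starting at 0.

bar 0: v0=A3 v1=A4 downbeat P8
bar 1: v0=B3 v1=F4 downbeat TT
bar 2: v0=C4 v1=D4 downbeat M2
bar 3: v0=D4 v1=G4 downbeat P4
bar 4: v0=G3 v1=D5 downbeat P5
bar 5: v0=A3 v1=A4 downbeat P8
  -> R4 @ bar 1 tick 0 v(0, 1): B3/F4 TT untreated
  -> R4 @ bar 2 tick 0 v(0, 1): C4/D4 M2 untreated
  -> R4 @ bar 3 tick 0 v(0, 1): D4/G4 P4 untreated
  -> R8 @ bar 4 tick 0 v(0, 1): penult P5 not 3rd/6th
  -> R2 @ bar 5 tick 0 v(0, 1): G3/D4 P5 -> A3/A4 P8 similar

(1, 0, R4, (0, 1))
(2, 0, R4, (0, 1))
(3, 0, R4, (0, 1))
(4, 0, R8, (0, 1))
(5, 0, R2, (0, 1))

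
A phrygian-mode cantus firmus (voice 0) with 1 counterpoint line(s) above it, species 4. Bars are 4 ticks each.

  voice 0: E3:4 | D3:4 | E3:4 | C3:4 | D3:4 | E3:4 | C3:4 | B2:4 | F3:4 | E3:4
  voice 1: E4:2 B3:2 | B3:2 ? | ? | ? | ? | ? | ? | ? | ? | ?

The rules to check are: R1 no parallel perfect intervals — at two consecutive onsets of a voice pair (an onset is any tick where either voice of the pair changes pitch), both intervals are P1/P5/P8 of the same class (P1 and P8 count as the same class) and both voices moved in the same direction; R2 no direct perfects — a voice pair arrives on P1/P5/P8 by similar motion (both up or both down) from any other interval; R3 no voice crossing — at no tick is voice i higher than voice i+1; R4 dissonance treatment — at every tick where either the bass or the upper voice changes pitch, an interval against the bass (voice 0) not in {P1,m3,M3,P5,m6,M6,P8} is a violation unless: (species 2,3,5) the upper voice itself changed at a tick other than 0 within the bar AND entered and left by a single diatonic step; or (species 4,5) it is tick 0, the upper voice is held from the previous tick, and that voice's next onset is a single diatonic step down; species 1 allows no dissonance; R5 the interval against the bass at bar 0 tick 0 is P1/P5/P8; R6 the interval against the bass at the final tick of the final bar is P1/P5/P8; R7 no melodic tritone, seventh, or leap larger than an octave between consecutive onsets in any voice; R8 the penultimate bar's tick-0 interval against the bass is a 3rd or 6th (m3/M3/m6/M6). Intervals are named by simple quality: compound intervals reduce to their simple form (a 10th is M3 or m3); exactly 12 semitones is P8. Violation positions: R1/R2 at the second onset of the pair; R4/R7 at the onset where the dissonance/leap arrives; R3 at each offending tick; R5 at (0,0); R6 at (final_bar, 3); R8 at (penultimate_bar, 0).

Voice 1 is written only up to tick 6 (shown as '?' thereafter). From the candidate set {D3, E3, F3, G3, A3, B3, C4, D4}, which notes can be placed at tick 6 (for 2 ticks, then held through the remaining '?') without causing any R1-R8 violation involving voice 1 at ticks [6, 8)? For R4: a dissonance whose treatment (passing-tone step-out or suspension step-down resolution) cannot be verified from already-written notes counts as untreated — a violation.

D3: legal
E3: violates R4
F3: violates R7
G3: violates R4
A3: legal
B3: legal
C4: violates R4
D4: legal

{A3, B3, D3, D4}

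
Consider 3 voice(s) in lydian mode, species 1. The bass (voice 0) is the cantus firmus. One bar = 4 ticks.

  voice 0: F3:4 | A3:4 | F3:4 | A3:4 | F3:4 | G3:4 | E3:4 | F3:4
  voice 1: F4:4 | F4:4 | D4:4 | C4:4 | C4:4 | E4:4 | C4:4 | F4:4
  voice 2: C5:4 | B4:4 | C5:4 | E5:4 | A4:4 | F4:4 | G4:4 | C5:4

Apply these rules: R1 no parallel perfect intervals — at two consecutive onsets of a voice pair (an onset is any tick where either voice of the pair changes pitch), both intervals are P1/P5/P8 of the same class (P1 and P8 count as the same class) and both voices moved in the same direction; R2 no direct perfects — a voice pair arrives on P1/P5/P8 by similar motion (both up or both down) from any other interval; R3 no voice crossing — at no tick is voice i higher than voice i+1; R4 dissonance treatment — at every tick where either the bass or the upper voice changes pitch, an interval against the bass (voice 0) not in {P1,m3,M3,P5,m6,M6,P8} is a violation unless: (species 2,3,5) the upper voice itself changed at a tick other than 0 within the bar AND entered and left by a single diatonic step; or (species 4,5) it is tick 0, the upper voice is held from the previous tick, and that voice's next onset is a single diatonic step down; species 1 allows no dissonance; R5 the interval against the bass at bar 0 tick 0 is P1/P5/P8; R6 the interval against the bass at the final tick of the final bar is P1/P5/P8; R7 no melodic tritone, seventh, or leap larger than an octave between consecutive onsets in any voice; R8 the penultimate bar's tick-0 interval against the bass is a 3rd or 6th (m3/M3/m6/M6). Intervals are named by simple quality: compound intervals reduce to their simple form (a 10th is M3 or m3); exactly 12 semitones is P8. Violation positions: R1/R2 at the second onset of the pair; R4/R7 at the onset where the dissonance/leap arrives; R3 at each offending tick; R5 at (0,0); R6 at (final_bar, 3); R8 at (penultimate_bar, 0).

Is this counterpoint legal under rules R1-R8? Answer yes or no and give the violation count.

bar 0: v0=F3 v1=F4 v2=C5 (P5)
bar 1: v0=A3 v1=F4 v2=B4 (M2)
bar 2: v0=F3 v1=D4 v2=C5 (P5)
bar 3: v0=A3 v1=C4 v2=E5 (P5)
bar 4: v0=F3 v1=C4 v2=A4 (M3)
bar 5: v0=G3 v1=E4 v2=F4 (m7)
bar 6: v0=E3 v1=C4 v2=G4 (m3)
bar 7: v0=F3 v1=F4 v2=C5 (P5)
  R4 @ bar1.0: A3/B4 M2 untreated
  R1 @ bar3.0: F3/C5 P5 -> A3/E5 P5 similar
  R4 @ bar5.0: G3/F4 m7 untreated
  R1 @ bar7.0: C4/G4 P5 -> F4/C5 P5 similar
  R2 @ bar7.0: E3/C4 m6 -> F3/F4 P8 similar
  R2 @ bar7.0: E3/G4 m3 -> F3/C5 P5 similar

No (6 violations)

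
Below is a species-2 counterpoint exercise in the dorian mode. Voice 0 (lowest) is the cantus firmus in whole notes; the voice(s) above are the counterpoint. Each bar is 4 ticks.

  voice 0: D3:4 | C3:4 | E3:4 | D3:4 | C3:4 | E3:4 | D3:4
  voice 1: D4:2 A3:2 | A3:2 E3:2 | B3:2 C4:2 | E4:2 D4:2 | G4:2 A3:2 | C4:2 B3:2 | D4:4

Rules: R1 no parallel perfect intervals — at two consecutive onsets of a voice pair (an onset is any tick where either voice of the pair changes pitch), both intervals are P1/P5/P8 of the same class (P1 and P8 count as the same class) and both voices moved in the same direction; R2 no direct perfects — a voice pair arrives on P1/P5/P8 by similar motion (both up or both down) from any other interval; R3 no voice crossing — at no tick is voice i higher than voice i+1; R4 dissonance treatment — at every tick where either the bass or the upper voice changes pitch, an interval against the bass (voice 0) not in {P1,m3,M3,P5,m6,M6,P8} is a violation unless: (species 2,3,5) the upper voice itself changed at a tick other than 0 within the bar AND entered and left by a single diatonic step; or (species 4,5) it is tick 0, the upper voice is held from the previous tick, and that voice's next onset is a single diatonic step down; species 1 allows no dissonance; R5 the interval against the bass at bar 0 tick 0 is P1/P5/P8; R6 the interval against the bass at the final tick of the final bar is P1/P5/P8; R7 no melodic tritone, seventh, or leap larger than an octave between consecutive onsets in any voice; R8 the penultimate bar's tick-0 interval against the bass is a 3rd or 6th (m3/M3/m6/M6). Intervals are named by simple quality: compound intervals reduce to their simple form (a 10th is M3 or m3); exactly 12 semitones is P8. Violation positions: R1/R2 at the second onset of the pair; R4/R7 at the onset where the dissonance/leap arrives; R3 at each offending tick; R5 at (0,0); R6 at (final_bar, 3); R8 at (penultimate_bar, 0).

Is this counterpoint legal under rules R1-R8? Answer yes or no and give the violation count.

No (3 violations)

bar 0: v0=D3 v1=D4 (P8)
bar 1: v0=C3 v1=A3 (M6)
bar 2: v0=E3 v1=B3 (P5)
bar 3: v0=D3 v1=E4 (M2)
bar 4: v0=C3 v1=G4 (P5)
bar 5: v0=E3 v1=C4 (m6)
bar 6: v0=D3 v1=D4 (P8)
  R2 @ bar2.0: C3/E3 M3 -> E3/B3 P5 similar
  R4 @ bar3.0: D3/E4 M2 untreated
  R7 @ bar4.2: G4->A3 leap 10st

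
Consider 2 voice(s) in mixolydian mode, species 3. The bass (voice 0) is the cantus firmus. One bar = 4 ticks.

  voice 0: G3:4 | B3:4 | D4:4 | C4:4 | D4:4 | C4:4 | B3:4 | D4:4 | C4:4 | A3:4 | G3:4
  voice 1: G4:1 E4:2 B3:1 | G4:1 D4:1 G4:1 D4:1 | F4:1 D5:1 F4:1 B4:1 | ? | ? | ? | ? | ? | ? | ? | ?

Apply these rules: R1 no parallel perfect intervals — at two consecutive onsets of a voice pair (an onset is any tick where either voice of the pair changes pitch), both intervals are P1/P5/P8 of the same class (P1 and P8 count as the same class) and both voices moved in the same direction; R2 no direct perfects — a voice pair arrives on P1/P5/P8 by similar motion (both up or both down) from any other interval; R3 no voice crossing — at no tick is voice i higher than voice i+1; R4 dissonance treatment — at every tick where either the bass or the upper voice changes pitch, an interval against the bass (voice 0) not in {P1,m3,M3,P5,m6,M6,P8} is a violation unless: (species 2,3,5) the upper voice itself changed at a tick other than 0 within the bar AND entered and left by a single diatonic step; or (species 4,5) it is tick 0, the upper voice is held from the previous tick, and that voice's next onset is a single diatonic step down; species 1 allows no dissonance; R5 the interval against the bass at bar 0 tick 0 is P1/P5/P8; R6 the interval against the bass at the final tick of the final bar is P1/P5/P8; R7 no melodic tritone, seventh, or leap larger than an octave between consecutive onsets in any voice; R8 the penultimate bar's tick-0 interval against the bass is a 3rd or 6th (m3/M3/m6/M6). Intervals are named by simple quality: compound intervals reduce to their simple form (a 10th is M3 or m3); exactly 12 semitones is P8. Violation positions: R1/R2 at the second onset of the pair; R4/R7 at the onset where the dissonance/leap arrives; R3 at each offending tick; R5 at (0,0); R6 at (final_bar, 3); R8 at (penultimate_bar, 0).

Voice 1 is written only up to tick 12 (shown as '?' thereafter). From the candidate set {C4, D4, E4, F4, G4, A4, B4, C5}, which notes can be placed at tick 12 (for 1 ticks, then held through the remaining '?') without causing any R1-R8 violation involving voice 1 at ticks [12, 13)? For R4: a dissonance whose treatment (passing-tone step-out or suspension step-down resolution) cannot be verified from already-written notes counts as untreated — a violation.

C4: violates R2,R7
D4: violates R4
E4: legal
F4: violates R4,R7
G4: violates R2
A4: legal
B4: violates R4
C5: legal

{A4, C5, E4}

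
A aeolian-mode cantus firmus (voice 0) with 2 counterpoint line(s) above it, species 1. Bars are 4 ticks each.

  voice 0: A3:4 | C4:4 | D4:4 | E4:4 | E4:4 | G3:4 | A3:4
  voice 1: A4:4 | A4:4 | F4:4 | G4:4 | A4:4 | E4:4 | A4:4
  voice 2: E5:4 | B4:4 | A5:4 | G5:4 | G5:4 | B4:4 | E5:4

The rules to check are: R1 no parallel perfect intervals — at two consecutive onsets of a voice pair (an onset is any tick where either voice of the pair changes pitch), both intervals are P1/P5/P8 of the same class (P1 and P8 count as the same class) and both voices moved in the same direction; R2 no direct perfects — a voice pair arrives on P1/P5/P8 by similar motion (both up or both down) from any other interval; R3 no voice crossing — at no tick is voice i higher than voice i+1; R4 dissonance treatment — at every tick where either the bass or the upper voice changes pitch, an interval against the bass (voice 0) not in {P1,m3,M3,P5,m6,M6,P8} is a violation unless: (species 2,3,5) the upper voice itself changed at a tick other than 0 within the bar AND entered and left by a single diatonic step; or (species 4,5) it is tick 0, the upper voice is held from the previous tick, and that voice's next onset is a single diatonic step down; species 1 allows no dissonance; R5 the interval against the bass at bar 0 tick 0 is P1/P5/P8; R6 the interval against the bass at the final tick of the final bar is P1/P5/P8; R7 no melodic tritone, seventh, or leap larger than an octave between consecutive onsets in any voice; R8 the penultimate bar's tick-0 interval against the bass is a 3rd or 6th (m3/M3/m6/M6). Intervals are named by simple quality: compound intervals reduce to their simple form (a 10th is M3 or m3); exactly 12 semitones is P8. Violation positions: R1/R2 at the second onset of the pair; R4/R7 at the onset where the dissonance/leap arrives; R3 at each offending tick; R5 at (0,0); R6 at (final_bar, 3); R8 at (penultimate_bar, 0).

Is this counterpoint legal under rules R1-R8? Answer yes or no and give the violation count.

No (8 violations)

bar 0: v0=A3 v1=A4 v2=E5 (P5)
bar 1: v0=C4 v1=A4 v2=B4 (M7)
bar 2: v0=D4 v1=F4 v2=A5 (P5)
bar 3: v0=E4 v1=G4 v2=G5 (m3)
bar 4: v0=E4 v1=A4 v2=G5 (m3)
bar 5: v0=G3 v1=E4 v2=B4 (M3)
bar 6: v0=A3 v1=A4 v2=E5 (P5)
  R4 @ bar1.0: C4/B4 M7 untreated
  R2 @ bar2.0: C4/B4 M7 -> D4/A5 P5 similar
  R7 @ bar2.0: B4->A5 leap 10st
  R4 @ bar4.0: E4/A4 P4 untreated
  R2 @ bar5.0: A4/G5 m7 -> E4/B4 P5 similar
  R1 @ bar6.0: E4/B4 P5 -> A4/E5 P5 similar
  R2 @ bar6.0: G3/E4 M6 -> A3/A4 P8 similar
  R2 @ bar6.0: G3/B4 M3 -> A3/E5 P5 similar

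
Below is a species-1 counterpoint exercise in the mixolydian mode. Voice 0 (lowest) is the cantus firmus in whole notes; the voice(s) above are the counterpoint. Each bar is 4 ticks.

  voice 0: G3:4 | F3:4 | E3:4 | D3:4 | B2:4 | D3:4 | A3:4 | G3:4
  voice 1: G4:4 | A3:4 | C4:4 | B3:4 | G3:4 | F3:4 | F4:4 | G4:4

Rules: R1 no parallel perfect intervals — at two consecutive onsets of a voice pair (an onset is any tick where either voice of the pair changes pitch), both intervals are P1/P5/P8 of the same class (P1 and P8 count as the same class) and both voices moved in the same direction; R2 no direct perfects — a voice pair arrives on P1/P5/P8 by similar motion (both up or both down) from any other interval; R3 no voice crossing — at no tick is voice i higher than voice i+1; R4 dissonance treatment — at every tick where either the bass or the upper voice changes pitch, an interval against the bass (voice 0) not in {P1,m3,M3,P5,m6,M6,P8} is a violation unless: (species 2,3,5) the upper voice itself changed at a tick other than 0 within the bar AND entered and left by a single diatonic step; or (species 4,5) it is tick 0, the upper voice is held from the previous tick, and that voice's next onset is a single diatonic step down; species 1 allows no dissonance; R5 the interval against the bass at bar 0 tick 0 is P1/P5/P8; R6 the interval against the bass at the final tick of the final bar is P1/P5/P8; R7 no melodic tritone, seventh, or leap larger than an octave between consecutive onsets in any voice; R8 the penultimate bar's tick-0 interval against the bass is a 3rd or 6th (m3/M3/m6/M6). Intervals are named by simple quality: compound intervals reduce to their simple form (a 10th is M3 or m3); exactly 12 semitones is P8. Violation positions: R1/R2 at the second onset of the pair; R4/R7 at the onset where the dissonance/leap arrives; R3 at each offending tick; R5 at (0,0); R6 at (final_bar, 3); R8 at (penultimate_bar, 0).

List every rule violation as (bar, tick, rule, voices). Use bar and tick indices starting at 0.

(1, 0, R7, (1,))

bar 0: v0=G3 v1=G4 downbeat P8
bar 1: v0=F3 v1=A3 downbeat M3
bar 2: v0=E3 v1=C4 downbeat m6
bar 3: v0=D3 v1=B3 downbeat M6
bar 4: v0=B2 v1=G3 downbeat m6
bar 5: v0=D3 v1=F3 downbeat m3
bar 6: v0=A3 v1=F4 downbeat m6
bar 7: v0=G3 v1=G4 downbeat P8
  -> R7 @ bar 1 tick 0 v(1,): G4->A3 leap 10st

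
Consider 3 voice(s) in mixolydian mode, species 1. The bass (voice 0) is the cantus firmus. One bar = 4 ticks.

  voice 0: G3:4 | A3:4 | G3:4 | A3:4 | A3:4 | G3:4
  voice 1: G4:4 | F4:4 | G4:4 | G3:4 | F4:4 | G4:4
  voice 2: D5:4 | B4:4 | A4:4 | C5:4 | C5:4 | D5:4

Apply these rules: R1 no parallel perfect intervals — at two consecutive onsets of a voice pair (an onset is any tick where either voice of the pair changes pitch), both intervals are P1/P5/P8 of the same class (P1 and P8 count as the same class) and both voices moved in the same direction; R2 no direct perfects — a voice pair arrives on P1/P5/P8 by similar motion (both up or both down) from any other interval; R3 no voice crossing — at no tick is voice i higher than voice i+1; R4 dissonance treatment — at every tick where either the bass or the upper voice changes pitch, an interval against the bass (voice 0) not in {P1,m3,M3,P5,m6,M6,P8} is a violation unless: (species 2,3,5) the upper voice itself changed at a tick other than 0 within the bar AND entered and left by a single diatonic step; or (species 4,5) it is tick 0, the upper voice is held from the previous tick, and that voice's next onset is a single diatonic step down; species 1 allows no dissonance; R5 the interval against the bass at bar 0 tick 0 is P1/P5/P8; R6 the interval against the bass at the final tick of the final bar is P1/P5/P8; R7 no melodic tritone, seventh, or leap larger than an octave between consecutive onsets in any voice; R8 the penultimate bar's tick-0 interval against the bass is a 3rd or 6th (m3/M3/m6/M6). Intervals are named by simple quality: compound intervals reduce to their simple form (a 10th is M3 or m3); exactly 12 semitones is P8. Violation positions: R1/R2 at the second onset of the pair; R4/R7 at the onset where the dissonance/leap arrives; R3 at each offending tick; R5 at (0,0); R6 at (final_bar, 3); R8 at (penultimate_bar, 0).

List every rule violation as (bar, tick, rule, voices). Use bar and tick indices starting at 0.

(1, 0, R4, (0, 2))
(2, 0, R4, (0, 2))
(3, 0, R3, (0, 1))
(3, 0, R4, (0, 1))
(3, 1, R3, (0, 1))
(3, 2, R3, (0, 1))
(3, 3, R3, (0, 1))
(4, 0, R7, (1,))
(5, 0, R1, (1, 2))

bar 0: v0=G3 v1=G4 v2=D5 downbeat P5
bar 1: v0=A3 v1=F4 v2=B4 downbeat M2
bar 2: v0=G3 v1=G4 v2=A4 downbeat M2
bar 3: v0=A3 v1=G3 v2=C5 downbeat m3
bar 4: v0=A3 v1=F4 v2=C5 downbeat m3
bar 5: v0=G3 v1=G4 v2=D5 downbeat P5
  -> R4 @ bar 1 tick 0 v(0, 2): A3/B4 M2 untreated
  -> R4 @ bar 2 tick 0 v(0, 2): G3/A4 M2 untreated
  -> R3 @ bar 3 tick 0 v(0, 1): A3 above G3
  -> R4 @ bar 3 tick 0 v(0, 1): A3/G3 M2 untreated
  -> R3 @ bar 3 tick 1 v(0, 1): A3 above G3
  -> R3 @ bar 3 tick 2 v(0, 1): A3 above G3
  -> R3 @ bar 3 tick 3 v(0, 1): A3 above G3
  -> R7 @ bar 4 tick 0 v(1,): G3->F4 leap 10st
  -> R1 @ bar 5 tick 0 v(1, 2): F4/C5 P5 -> G4/D5 P5 similar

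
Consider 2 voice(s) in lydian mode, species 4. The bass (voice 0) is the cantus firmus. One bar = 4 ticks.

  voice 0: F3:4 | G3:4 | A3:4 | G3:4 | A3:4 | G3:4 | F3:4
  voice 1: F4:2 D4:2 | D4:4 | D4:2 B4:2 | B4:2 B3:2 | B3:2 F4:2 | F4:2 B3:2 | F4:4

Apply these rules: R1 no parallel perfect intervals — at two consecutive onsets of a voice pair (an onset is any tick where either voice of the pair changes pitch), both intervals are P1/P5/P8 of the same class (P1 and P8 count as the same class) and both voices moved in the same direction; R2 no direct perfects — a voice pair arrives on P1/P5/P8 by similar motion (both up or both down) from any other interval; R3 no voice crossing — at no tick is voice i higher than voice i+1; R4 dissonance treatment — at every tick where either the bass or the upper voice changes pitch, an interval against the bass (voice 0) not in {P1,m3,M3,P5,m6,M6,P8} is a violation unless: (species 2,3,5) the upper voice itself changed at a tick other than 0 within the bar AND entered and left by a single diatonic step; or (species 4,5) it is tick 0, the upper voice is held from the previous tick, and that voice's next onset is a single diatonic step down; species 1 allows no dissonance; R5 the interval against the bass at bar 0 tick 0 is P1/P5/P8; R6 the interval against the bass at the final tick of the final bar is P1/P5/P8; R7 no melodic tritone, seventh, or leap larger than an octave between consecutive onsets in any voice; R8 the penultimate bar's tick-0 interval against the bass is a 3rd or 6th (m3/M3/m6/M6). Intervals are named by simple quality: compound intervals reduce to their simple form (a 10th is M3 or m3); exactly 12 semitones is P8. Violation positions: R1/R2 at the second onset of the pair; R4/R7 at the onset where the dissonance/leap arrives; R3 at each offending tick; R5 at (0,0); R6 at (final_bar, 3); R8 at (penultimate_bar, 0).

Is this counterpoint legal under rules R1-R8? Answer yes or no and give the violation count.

bar 0: v0=F3 v1=F4 (P8)
bar 1: v0=G3 v1=D4 (P5)
bar 2: v0=A3 v1=D4 (P4)
bar 3: v0=G3 v1=B4 (M3)
bar 4: v0=A3 v1=B3 (M2)
bar 5: v0=G3 v1=F4 (m7)
bar 6: v0=F3 v1=F4 (P8)
  R4 @ bar2.0: A3/D4 P4 untreated
  R4 @ bar2.2: A3/B4 M2 untreated
  R4 @ bar4.0: A3/B3 M2 untreated
  R7 @ bar4.2: B3->F4 leap 6st
  R4 @ bar5.0: G3/F4 m7 untreated
  R8 @ bar5.0: penult m7 not 3rd/6th
  R7 @ bar5.2: F4->B3 leap 6st
  R7 @ bar6.0: B3->F4 leap 6st

No (8 violations)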